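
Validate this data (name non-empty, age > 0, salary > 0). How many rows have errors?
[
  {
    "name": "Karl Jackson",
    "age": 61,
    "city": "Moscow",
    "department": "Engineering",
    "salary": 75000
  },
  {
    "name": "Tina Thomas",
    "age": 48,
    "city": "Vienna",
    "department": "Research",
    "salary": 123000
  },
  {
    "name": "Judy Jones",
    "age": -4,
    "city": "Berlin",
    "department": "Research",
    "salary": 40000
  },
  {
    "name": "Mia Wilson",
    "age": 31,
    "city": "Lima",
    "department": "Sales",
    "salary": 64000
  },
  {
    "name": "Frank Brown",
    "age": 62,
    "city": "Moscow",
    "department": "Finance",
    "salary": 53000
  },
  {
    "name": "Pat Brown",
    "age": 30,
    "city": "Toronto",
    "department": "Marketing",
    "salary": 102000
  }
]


Validating 6 records:
Rules: name non-empty, age > 0, salary > 0

  Row 1 (Karl Jackson): OK
  Row 2 (Tina Thomas): OK
  Row 3 (Judy Jones): negative age: -4
  Row 4 (Mia Wilson): OK
  Row 5 (Frank Brown): OK
  Row 6 (Pat Brown): OK

Total errors: 1

1 errors


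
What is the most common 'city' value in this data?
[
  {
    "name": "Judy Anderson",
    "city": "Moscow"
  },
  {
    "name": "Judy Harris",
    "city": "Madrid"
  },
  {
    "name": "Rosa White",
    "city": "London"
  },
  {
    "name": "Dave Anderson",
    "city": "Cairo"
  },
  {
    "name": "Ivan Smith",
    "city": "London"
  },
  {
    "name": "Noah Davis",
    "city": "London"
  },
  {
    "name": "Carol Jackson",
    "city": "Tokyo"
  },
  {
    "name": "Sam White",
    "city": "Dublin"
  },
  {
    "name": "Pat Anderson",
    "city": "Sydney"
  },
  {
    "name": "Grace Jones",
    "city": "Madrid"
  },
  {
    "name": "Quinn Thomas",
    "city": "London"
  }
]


Counting 'city' values across 11 records:

  London: 4 ####
  Madrid: 2 ##
  Moscow: 1 #
  Cairo: 1 #
  Tokyo: 1 #
  Dublin: 1 #
  Sydney: 1 #

Most common: London (4 times)

London (4 times)


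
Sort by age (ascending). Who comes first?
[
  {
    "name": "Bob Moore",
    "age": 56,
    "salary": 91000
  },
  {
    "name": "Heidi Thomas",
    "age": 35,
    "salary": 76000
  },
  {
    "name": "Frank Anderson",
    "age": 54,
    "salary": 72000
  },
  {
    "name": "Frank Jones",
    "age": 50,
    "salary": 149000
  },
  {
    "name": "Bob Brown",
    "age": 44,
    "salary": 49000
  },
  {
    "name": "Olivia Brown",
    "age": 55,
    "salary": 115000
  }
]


Sort by: age (ascending)

Sorted order:
  1. Heidi Thomas (age = 35)
  2. Bob Brown (age = 44)
  3. Frank Jones (age = 50)
  4. Frank Anderson (age = 54)
  5. Olivia Brown (age = 55)
  6. Bob Moore (age = 56)

First: Heidi Thomas

Heidi Thomas


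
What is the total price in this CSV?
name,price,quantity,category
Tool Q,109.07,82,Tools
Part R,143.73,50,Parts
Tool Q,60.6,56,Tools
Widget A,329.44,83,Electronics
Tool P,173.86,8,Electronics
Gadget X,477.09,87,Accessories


Computing total price:
Values: [109.07, 143.73, 60.6, 329.44, 173.86, 477.09]
Sum = 1293.79

1293.79


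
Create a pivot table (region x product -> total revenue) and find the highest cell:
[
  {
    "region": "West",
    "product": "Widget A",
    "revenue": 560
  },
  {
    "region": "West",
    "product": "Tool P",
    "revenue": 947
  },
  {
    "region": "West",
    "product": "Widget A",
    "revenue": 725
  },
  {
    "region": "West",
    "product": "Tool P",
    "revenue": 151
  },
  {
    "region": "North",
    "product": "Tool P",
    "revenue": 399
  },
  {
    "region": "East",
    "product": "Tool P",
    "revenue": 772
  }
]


Pivot: region (rows) x product (columns) -> total revenue

     Tool P        Widget A    
East           772             0  
North          399             0  
West          1098          1285  

Highest: West / Widget A = $1285

West / Widget A = $1285


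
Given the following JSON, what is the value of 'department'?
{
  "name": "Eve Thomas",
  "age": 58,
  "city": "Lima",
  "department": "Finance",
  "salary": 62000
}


Looking up field 'department'
Value: Finance

Finance


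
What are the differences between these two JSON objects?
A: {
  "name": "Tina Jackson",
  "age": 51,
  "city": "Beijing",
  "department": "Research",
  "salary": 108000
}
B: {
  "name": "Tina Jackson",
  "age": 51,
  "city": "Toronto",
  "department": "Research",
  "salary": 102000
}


Comparing each field (in key order):
  name: same
  age: same
  city: DIFFERENT
  department: same
  salary: DIFFERENT
Differences:
  city: Beijing -> Toronto
  salary: 108000 -> 102000

2 field(s) changed

2 changes: city, salary


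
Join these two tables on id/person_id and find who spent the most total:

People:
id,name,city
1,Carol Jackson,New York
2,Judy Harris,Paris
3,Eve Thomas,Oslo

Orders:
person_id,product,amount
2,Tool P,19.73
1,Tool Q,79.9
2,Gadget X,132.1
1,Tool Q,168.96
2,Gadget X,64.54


Join on: people.id = orders.person_id

Joined rows:
  Judy Harris (Paris) bought Tool P for $19.73
  Carol Jackson (New York) bought Tool Q for $79.9
  Judy Harris (Paris) bought Gadget X for $132.1
  Carol Jackson (New York) bought Tool Q for $168.96
  Judy Harris (Paris) bought Gadget X for $64.54

Total per person:
  Carol Jackson: $248.86
  Judy Harris: $216.37

Top spender: Carol Jackson ($248.86)

Carol Jackson ($248.86)


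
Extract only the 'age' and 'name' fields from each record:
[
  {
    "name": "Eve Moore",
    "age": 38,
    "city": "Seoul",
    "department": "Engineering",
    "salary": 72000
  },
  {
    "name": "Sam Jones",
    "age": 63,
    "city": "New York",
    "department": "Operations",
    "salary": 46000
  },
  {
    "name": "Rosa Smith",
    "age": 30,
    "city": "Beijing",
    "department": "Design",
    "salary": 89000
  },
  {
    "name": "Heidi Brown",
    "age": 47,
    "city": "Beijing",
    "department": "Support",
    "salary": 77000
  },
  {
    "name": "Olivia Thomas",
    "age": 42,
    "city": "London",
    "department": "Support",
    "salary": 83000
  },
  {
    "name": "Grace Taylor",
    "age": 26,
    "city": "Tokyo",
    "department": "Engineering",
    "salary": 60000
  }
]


Original: 6 records with fields: name, age, city, department, salary
Keep: ['age', 'name']
Drop: ['city', 'department', 'salary']
Result: 6 records, 2 fields each

[
  {
    "age": 38,
    "name": "Eve Moore"
  },
  {
    "age": 63,
    "name": "Sam Jones"
  },
  {
    "age": 30,
    "name": "Rosa Smith"
  },
  {
    "age": 47,
    "name": "Heidi Brown"
  },
  {
    "age": 42,
    "name": "Olivia Thomas"
  },
  {
    "age": 26,
    "name": "Grace Taylor"
  }
]


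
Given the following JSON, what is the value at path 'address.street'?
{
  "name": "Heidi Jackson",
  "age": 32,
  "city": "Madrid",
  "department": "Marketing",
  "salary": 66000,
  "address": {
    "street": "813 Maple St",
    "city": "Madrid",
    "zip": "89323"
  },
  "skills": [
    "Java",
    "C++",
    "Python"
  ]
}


Query: address.street
Path: address -> street
Value: 813 Maple St

813 Maple St


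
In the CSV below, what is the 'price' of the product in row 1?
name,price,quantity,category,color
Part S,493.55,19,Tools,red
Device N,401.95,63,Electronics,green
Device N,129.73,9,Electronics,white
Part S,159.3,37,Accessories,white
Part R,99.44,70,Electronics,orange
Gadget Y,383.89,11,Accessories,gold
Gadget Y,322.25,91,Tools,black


Query: Row 1 ('Part S'), column 'price'
Value: 493.55

493.55


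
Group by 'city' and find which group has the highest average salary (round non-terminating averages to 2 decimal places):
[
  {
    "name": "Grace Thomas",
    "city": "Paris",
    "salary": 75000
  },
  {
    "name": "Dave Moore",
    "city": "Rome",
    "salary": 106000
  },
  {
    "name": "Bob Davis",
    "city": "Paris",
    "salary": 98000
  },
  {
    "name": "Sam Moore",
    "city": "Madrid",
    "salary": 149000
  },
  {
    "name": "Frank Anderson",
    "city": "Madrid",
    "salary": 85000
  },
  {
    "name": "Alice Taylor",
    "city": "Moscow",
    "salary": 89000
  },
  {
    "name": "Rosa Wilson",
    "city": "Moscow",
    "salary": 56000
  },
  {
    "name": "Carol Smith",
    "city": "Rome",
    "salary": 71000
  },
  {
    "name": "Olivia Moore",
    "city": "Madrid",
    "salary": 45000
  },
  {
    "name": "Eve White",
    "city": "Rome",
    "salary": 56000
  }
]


Group by: city

Groups:
  Madrid: 3 people, avg salary = 279000/3 = $93000
  Moscow: 2 people, avg salary = 145000/2 = $72500
  Paris: 2 people, avg salary = 173000/2 = $86500
  Rome: 3 people, avg salary = 233000/3 ≈ $77666.67

Highest average salary: Madrid ($93000)

Madrid ($93000)


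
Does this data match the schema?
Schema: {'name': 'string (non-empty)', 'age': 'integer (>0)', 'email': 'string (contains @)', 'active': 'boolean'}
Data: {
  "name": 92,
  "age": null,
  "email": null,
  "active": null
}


Validating each field against schema:
  name: FAIL (92 is not a string)
  age: FAIL (null is not an integer)
  email: FAIL (null is not a string)
  active: FAIL (null is not a boolean)

Result: INVALID (4 errors: name, age, email, active)

INVALID (4 errors: name, age, email, active)


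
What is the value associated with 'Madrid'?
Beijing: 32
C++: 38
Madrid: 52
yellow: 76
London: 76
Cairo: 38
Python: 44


Looking up key 'Madrid'
Value: 52

52


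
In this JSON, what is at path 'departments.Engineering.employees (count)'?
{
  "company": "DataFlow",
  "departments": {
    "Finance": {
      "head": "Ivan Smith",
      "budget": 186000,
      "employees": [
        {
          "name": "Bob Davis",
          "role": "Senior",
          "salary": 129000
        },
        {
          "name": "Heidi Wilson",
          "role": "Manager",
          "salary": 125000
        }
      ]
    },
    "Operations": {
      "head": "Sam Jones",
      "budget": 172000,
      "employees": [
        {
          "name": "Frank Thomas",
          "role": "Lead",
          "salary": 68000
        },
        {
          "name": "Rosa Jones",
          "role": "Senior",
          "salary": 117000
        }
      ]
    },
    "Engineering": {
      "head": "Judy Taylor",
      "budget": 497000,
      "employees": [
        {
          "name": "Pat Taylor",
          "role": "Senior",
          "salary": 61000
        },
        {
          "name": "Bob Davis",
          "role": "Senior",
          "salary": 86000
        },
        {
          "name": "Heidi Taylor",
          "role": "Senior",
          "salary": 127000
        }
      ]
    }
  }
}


Path: departments.Engineering.employees (count)

Navigate:
  -> departments
  -> Engineering
  -> employees (array, length 3)

3


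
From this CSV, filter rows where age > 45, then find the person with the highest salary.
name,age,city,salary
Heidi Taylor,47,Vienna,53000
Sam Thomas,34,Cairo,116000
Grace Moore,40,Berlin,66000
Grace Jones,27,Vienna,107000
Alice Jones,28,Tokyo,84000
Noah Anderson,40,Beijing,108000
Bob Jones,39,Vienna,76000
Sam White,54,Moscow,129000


Filter: age > 45
Sort by: salary (descending)

Filtered records (2):
  Sam White, age 54, salary $129000
  Heidi Taylor, age 47, salary $53000

Highest salary: Sam White ($129000)

Sam White


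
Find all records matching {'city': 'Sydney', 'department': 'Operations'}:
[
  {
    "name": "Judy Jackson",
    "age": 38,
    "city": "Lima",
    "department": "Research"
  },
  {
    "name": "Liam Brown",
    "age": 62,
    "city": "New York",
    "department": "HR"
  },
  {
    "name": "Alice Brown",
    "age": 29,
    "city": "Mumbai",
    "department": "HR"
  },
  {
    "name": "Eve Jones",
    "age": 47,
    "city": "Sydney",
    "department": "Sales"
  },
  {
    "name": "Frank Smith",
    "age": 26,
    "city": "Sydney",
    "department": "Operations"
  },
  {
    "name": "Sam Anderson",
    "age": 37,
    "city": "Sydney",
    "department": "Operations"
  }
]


Search criteria: {'city': 'Sydney', 'department': 'Operations'}

Checking 6 records:
  Judy Jackson: {city: Lima, department: Research}
  Liam Brown: {city: New York, department: HR}
  Alice Brown: {city: Mumbai, department: HR}
  Eve Jones: {city: Sydney, department: Sales}
  Frank Smith: {city: Sydney, department: Operations} <-- MATCH
  Sam Anderson: {city: Sydney, department: Operations} <-- MATCH

Matches: ["Frank Smith", "Sam Anderson"]

["Frank Smith", "Sam Anderson"]


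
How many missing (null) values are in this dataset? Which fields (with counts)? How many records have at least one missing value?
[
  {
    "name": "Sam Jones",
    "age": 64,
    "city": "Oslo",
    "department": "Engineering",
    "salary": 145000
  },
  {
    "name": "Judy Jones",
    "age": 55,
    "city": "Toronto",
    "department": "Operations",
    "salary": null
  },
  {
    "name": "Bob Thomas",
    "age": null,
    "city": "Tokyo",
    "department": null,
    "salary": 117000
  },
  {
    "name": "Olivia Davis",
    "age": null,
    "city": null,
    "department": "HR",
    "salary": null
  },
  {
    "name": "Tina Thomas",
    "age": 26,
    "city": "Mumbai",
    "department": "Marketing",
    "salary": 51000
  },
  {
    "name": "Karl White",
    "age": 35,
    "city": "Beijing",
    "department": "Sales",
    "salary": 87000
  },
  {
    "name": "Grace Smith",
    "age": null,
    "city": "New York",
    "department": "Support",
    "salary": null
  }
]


Checking for missing (null) values in 7 records:

  Sam Jones: complete
  Judy Jones: salary
  Bob Thomas: age, department
  Olivia Davis: age, city, salary
  Tina Thomas: complete
  Karl White: complete
  Grace Smith: age, salary

Per field:
  name: 0 missing
  age: 3 missing
  city: 1 missing
  department: 1 missing
  salary: 3 missing

Total missing values: 8
Records with any missing: 4

8 missing values (age: 3, city: 1, department: 1, salary: 3); 4 incomplete records


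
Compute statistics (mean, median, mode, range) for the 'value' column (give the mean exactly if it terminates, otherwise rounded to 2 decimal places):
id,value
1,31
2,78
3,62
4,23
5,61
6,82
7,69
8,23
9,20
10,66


Data: [31, 78, 62, 23, 61, 82, 69, 23, 20, 66]
Count: 10
Sum: 515
Mean: 515/10 = 51.5
Sorted: [20, 23, 23, 31, 61, 62, 66, 69, 78, 82]
Median: 61.5
Mode: 23 (2 times)
Range: 82 - 20 = 62
Min: 20, Max: 82

mean=51.5, median=61.5, mode=23, range=62


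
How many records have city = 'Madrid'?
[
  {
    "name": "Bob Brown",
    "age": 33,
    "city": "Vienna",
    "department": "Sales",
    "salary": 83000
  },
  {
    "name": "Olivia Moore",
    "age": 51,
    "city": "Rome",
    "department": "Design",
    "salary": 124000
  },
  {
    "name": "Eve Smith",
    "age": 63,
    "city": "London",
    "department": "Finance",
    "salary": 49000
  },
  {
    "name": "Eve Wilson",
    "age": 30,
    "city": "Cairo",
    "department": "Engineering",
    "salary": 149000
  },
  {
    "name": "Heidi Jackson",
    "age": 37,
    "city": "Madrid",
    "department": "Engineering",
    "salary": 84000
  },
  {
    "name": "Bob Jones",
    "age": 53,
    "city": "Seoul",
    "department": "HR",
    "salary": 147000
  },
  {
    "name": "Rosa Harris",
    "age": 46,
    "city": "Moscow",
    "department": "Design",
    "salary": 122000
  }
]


Data: 7 records
Condition: city = 'Madrid'

Checking each record:
  Bob Brown: Vienna
  Olivia Moore: Rome
  Eve Smith: London
  Eve Wilson: Cairo
  Heidi Jackson: Madrid MATCH
  Bob Jones: Seoul
  Rosa Harris: Moscow

Count: 1

1


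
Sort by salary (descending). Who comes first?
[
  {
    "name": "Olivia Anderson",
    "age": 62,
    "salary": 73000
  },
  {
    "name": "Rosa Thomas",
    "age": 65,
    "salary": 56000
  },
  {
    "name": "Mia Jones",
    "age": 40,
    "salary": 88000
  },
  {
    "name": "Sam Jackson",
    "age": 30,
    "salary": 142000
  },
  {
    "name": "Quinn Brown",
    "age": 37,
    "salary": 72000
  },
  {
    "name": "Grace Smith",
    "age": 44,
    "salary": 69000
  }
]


Sort by: salary (descending)

Sorted order:
  1. Sam Jackson (salary = 142000)
  2. Mia Jones (salary = 88000)
  3. Olivia Anderson (salary = 73000)
  4. Quinn Brown (salary = 72000)
  5. Grace Smith (salary = 69000)
  6. Rosa Thomas (salary = 56000)

First: Sam Jackson

Sam Jackson


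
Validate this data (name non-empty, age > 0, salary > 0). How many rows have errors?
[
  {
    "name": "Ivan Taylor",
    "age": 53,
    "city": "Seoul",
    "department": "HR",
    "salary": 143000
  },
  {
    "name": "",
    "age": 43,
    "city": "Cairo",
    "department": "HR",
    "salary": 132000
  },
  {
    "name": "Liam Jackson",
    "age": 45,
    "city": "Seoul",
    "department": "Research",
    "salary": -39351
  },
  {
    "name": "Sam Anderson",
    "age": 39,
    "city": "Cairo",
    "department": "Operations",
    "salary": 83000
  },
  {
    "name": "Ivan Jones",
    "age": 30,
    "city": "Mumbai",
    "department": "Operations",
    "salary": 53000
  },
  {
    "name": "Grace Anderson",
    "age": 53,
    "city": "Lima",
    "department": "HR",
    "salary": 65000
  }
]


Validating 6 records:
Rules: name non-empty, age > 0, salary > 0

  Row 1 (Ivan Taylor): OK
  Row 2 (???): empty name
  Row 3 (Liam Jackson): negative salary: -39351
  Row 4 (Sam Anderson): OK
  Row 5 (Ivan Jones): OK
  Row 6 (Grace Anderson): OK

Total errors: 2

2 errors


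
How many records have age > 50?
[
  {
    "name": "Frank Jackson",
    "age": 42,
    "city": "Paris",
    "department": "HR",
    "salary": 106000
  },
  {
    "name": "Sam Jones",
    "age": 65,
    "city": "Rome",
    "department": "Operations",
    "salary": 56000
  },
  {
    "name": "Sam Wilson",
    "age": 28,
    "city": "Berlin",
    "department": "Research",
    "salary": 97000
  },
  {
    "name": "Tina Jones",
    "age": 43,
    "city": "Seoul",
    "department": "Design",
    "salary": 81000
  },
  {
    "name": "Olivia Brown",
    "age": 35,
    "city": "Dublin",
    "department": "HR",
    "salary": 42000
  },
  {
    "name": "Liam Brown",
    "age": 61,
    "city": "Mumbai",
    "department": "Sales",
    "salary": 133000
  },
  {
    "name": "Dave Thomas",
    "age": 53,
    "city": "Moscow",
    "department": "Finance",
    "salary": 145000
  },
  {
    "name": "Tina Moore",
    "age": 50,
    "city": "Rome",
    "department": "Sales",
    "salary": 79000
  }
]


Data: 8 records
Condition: age > 50

Checking each record:
  Frank Jackson: 42
  Sam Jones: 65 MATCH
  Sam Wilson: 28
  Tina Jones: 43
  Olivia Brown: 35
  Liam Brown: 61 MATCH
  Dave Thomas: 53 MATCH
  Tina Moore: 50

Count: 3

3


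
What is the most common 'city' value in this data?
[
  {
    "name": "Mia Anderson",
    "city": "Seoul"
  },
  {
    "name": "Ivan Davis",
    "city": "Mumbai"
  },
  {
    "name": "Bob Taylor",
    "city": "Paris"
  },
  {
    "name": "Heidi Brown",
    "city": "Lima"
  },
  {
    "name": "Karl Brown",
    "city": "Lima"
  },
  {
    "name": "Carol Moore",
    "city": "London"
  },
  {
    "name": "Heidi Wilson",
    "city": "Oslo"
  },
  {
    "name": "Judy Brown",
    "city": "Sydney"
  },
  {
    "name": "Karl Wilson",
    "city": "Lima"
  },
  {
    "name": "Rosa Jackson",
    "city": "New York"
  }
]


Counting 'city' values across 10 records:

  Lima: 3 ###
  Seoul: 1 #
  Mumbai: 1 #
  Paris: 1 #
  London: 1 #
  Oslo: 1 #
  Sydney: 1 #
  New York: 1 #

Most common: Lima (3 times)

Lima (3 times)


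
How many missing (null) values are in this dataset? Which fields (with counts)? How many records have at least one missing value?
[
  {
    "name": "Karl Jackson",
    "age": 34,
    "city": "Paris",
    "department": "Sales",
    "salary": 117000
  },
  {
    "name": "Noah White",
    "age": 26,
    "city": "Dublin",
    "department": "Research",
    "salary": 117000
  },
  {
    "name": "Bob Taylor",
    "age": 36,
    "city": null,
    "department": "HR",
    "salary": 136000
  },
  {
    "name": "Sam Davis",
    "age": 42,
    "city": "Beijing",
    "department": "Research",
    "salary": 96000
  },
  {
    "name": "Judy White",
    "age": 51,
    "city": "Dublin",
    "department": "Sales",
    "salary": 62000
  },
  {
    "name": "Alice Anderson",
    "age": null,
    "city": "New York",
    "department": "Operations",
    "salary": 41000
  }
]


Checking for missing (null) values in 6 records:

  Karl Jackson: complete
  Noah White: complete
  Bob Taylor: city
  Sam Davis: complete
  Judy White: complete
  Alice Anderson: age

Per field:
  name: 0 missing
  age: 1 missing
  city: 1 missing
  department: 0 missing
  salary: 0 missing

Total missing values: 2
Records with any missing: 2

2 missing values (age: 1, city: 1); 2 incomplete records


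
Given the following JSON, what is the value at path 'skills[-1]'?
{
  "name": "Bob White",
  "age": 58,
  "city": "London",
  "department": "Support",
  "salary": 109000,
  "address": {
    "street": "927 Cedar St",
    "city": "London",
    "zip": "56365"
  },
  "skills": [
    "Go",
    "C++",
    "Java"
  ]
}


Query: skills[-1]
Path: skills -> last element
Value: Java

Java


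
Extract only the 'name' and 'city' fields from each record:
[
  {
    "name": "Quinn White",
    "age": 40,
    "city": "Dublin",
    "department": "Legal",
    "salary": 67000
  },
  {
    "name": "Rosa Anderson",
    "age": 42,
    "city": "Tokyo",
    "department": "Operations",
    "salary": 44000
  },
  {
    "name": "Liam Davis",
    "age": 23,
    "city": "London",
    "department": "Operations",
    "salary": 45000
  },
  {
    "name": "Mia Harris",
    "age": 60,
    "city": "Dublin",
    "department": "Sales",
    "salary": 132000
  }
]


Original: 4 records with fields: name, age, city, department, salary
Keep: ['name', 'city']
Drop: ['age', 'department', 'salary']
Result: 4 records, 2 fields each

[
  {
    "name": "Quinn White",
    "city": "Dublin"
  },
  {
    "name": "Rosa Anderson",
    "city": "Tokyo"
  },
  {
    "name": "Liam Davis",
    "city": "London"
  },
  {
    "name": "Mia Harris",
    "city": "Dublin"
  }
]


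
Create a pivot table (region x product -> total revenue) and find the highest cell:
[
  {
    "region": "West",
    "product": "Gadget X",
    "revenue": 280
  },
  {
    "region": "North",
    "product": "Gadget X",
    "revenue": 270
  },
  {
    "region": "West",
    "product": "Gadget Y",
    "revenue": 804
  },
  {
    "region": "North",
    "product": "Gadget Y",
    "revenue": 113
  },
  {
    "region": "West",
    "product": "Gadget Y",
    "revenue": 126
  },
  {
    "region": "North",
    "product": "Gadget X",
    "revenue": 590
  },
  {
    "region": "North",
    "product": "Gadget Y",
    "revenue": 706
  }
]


Pivot: region (rows) x product (columns) -> total revenue

     Gadget X      Gadget Y    
North          860           819  
West           280           930  

Highest: West / Gadget Y = $930

West / Gadget Y = $930


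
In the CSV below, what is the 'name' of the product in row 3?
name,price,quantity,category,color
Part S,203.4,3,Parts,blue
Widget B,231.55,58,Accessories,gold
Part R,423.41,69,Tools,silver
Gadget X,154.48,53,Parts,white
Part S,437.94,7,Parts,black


Query: Row 3 ('Part R'), column 'name'
Value: Part R

Part R


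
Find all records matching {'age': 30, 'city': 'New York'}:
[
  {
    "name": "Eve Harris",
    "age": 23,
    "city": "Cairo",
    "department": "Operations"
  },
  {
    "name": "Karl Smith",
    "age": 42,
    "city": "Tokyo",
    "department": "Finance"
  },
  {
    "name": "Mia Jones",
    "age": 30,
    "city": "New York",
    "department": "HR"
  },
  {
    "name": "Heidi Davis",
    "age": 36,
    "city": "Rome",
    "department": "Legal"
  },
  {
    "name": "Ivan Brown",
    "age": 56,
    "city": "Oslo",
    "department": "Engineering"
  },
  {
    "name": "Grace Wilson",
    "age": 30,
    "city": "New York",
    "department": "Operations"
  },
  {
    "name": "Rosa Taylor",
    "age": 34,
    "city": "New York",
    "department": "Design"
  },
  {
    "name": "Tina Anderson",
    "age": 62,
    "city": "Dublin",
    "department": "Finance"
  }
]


Search criteria: {'age': 30, 'city': 'New York'}

Checking 8 records:
  Eve Harris: {age: 23, city: Cairo}
  Karl Smith: {age: 42, city: Tokyo}
  Mia Jones: {age: 30, city: New York} <-- MATCH
  Heidi Davis: {age: 36, city: Rome}
  Ivan Brown: {age: 56, city: Oslo}
  Grace Wilson: {age: 30, city: New York} <-- MATCH
  Rosa Taylor: {age: 34, city: New York}
  Tina Anderson: {age: 62, city: Dublin}

Matches: ["Mia Jones", "Grace Wilson"]

["Mia Jones", "Grace Wilson"]


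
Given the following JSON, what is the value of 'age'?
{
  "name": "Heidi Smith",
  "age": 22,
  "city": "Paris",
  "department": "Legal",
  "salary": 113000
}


Looking up field 'age'
Value: 22

22


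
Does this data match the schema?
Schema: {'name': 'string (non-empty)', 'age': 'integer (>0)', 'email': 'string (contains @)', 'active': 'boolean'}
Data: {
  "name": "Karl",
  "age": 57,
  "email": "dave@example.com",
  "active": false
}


Validating each field against schema:
  name: OK (non-empty string)
  age: OK (positive integer)
  email: OK (string with @)
  active: OK (boolean)

Result: VALID

VALID


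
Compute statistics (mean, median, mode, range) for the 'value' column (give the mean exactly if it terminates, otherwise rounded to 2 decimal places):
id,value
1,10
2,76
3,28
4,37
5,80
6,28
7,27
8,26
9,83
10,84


Data: [10, 76, 28, 37, 80, 28, 27, 26, 83, 84]
Count: 10
Sum: 479
Mean: 479/10 = 47.9
Sorted: [10, 26, 27, 28, 28, 37, 76, 80, 83, 84]
Median: 32.5
Mode: 28 (2 times)
Range: 84 - 10 = 74
Min: 10, Max: 84

mean=47.9, median=32.5, mode=28, range=74


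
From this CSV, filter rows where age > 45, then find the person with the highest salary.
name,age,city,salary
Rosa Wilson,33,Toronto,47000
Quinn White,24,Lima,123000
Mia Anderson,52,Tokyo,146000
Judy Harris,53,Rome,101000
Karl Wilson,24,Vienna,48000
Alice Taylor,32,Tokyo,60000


Filter: age > 45
Sort by: salary (descending)

Filtered records (2):
  Mia Anderson, age 52, salary $146000
  Judy Harris, age 53, salary $101000

Highest salary: Mia Anderson ($146000)

Mia Anderson


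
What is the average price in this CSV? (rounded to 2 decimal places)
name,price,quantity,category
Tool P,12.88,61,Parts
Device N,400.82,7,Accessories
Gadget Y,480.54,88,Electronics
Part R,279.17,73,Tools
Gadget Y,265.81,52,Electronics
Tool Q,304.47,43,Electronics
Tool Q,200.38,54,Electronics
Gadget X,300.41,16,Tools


Computing average price:
Values: [12.88, 400.82, 480.54, 279.17, 265.81, 304.47, 200.38, 300.41]
Sum = 2244.48
Count = 8
Average = 2244.48/8 = 280.56

280.56


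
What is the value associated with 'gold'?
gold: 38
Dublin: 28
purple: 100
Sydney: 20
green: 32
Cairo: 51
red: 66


Looking up key 'gold'
Value: 38

38


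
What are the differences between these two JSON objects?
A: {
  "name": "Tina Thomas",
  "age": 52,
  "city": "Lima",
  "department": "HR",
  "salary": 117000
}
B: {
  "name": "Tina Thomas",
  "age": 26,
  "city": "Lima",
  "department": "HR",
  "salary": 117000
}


Comparing each field (in key order):
  name: same
  age: DIFFERENT
  city: same
  department: same
  salary: same
Differences:
  age: 52 -> 26

1 field(s) changed

1 change: age


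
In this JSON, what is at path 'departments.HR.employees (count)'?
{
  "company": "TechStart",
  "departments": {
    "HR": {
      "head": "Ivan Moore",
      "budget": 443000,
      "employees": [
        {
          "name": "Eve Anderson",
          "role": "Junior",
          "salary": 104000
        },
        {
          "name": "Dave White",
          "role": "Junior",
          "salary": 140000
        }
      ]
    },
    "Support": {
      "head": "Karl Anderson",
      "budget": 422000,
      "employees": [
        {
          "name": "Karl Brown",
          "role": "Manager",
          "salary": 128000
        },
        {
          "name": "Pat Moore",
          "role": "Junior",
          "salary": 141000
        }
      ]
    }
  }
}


Path: departments.HR.employees (count)

Navigate:
  -> departments
  -> HR
  -> employees (array, length 2)

2


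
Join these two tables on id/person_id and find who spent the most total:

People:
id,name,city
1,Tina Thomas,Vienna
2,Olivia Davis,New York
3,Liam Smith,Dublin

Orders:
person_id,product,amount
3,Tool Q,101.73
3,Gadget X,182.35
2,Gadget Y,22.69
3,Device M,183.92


Join on: people.id = orders.person_id

Joined rows:
  Liam Smith (Dublin) bought Tool Q for $101.73
  Liam Smith (Dublin) bought Gadget X for $182.35
  Olivia Davis (New York) bought Gadget Y for $22.69
  Liam Smith (Dublin) bought Device M for $183.92

Total per person:
  Liam Smith: $468.00
  Olivia Davis: $22.69

Top spender: Liam Smith ($468.00)

Liam Smith ($468.00)


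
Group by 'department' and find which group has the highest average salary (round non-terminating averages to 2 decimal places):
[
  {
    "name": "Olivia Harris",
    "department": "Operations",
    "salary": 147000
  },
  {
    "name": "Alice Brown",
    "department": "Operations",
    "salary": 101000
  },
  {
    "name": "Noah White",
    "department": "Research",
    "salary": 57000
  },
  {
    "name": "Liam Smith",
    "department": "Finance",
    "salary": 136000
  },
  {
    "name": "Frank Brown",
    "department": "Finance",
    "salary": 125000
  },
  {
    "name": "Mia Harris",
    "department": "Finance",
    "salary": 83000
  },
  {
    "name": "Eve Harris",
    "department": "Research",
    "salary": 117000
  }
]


Group by: department

Groups:
  Finance: 3 people, avg salary = 344000/3 ≈ $114666.67
  Operations: 2 people, avg salary = 248000/2 = $124000
  Research: 2 people, avg salary = 174000/2 = $87000

Highest average salary: Operations ($124000)

Operations ($124000)


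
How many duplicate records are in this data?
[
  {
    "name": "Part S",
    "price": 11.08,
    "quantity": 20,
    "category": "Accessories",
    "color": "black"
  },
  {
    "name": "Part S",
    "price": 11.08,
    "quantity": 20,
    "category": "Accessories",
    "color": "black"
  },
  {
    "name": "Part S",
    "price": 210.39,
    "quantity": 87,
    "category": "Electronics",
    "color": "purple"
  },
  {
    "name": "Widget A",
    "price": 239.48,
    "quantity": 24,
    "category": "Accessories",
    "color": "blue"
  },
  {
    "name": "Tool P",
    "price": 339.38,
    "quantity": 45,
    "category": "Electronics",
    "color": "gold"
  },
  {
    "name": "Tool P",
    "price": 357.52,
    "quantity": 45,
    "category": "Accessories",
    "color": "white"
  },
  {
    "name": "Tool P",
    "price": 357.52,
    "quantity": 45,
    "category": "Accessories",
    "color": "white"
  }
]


Checking 7 records for duplicates:

  Row 1: Part S ($11.08, qty 20)
  Row 2: Part S ($11.08, qty 20) <-- DUPLICATE
  Row 3: Part S ($210.39, qty 87)
  Row 4: Widget A ($239.48, qty 24)
  Row 5: Tool P ($339.38, qty 45)
  Row 6: Tool P ($357.52, qty 45)
  Row 7: Tool P ($357.52, qty 45) <-- DUPLICATE

Duplicates found: 2
Unique records: 5

2 duplicates, 5 unique


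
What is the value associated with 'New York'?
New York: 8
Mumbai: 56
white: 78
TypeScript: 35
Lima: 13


Looking up key 'New York'
Value: 8

8


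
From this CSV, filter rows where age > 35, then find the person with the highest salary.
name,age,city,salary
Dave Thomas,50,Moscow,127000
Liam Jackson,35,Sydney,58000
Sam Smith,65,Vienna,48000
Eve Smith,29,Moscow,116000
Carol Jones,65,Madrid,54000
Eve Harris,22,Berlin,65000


Filter: age > 35
Sort by: salary (descending)

Filtered records (3):
  Dave Thomas, age 50, salary $127000
  Carol Jones, age 65, salary $54000
  Sam Smith, age 65, salary $48000

Highest salary: Dave Thomas ($127000)

Dave Thomas


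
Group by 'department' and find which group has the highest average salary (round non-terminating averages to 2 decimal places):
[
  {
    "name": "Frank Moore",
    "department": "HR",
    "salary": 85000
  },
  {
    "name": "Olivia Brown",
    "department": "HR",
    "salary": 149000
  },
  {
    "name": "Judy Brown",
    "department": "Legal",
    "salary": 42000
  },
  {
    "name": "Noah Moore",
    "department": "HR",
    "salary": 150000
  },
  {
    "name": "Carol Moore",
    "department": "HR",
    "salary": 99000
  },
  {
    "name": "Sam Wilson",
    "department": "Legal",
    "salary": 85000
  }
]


Group by: department

Groups:
  HR: 4 people, avg salary = 483000/4 = $120750
  Legal: 2 people, avg salary = 127000/2 = $63500

Highest average salary: HR ($120750)

HR ($120750)


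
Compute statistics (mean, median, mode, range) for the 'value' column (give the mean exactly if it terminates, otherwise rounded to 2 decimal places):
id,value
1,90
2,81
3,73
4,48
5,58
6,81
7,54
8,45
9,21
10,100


Data: [90, 81, 73, 48, 58, 81, 54, 45, 21, 100]
Count: 10
Sum: 651
Mean: 651/10 = 65.1
Sorted: [21, 45, 48, 54, 58, 73, 81, 81, 90, 100]
Median: 65.5
Mode: 81 (2 times)
Range: 100 - 21 = 79
Min: 21, Max: 100

mean=65.1, median=65.5, mode=81, range=79


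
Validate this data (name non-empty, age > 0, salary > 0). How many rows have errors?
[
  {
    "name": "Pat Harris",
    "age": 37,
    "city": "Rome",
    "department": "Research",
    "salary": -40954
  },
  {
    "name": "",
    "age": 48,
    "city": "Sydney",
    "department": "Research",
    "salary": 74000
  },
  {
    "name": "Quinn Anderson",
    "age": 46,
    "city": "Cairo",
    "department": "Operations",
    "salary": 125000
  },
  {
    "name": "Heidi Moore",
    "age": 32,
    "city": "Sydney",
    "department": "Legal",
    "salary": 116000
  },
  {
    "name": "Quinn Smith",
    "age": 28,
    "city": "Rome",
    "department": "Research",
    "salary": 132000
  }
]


Validating 5 records:
Rules: name non-empty, age > 0, salary > 0

  Row 1 (Pat Harris): negative salary: -40954
  Row 2 (???): empty name
  Row 3 (Quinn Anderson): OK
  Row 4 (Heidi Moore): OK
  Row 5 (Quinn Smith): OK

Total errors: 2

2 errors


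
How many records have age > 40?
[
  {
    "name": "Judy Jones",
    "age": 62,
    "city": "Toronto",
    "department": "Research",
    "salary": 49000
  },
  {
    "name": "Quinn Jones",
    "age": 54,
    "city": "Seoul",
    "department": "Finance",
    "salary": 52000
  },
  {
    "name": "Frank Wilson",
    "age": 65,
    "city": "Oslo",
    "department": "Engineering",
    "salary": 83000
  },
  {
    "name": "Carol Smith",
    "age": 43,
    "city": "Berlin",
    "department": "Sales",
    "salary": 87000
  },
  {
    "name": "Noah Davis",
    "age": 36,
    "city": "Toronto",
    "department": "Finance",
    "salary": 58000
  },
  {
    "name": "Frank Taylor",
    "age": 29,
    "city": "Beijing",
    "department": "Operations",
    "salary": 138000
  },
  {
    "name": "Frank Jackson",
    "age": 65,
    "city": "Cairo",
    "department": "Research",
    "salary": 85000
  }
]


Data: 7 records
Condition: age > 40

Checking each record:
  Judy Jones: 62 MATCH
  Quinn Jones: 54 MATCH
  Frank Wilson: 65 MATCH
  Carol Smith: 43 MATCH
  Noah Davis: 36
  Frank Taylor: 29
  Frank Jackson: 65 MATCH

Count: 5

5


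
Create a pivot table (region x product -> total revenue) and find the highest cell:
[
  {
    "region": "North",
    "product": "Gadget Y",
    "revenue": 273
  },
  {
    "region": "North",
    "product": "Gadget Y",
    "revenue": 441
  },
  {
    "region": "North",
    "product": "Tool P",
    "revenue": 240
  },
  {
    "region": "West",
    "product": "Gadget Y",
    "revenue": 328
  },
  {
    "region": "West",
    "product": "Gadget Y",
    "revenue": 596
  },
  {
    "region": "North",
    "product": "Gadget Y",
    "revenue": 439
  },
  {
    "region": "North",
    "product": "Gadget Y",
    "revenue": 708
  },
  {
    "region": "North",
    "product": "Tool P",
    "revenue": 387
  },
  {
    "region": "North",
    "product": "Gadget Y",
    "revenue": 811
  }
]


Pivot: region (rows) x product (columns) -> total revenue

     Gadget Y      Tool P      
North         2672           627  
West           924             0  

Highest: North / Gadget Y = $2672

North / Gadget Y = $2672


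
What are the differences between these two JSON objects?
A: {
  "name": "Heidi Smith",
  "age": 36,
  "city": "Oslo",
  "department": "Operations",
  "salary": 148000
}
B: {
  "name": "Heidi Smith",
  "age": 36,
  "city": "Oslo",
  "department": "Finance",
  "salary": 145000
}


Comparing each field (in key order):
  name: same
  age: same
  city: same
  department: DIFFERENT
  salary: DIFFERENT
Differences:
  department: Operations -> Finance
  salary: 148000 -> 145000

2 field(s) changed

2 changes: department, salary


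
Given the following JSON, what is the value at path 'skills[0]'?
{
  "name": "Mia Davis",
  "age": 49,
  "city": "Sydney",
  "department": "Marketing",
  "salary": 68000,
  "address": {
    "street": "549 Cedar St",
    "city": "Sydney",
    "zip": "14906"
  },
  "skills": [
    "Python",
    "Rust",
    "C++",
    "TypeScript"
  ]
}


Query: skills[0]
Path: skills -> first element
Value: Python

Python


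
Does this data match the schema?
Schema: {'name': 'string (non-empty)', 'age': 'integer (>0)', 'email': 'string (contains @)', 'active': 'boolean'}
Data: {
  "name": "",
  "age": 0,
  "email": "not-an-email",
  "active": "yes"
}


Validating each field against schema:
  name: FAIL ("" is an empty string)
  age: FAIL (0 is not > 0)
  email: FAIL ("not-an-email" does not contain @)
  active: FAIL ("yes" is not a boolean)

Result: INVALID (4 errors: name, age, email, active)

INVALID (4 errors: name, age, email, active)


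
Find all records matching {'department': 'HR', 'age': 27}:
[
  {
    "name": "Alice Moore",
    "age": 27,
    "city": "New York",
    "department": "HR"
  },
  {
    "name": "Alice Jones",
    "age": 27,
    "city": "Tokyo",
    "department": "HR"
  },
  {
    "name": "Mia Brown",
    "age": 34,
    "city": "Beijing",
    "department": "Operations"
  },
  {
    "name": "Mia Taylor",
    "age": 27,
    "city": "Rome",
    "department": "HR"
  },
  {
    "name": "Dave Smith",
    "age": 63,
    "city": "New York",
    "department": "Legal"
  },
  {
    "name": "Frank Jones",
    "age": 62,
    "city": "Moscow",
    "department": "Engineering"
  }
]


Search criteria: {'department': 'HR', 'age': 27}

Checking 6 records:
  Alice Moore: {department: HR, age: 27} <-- MATCH
  Alice Jones: {department: HR, age: 27} <-- MATCH
  Mia Brown: {department: Operations, age: 34}
  Mia Taylor: {department: HR, age: 27} <-- MATCH
  Dave Smith: {department: Legal, age: 63}
  Frank Jones: {department: Engineering, age: 62}

Matches: ["Alice Moore", "Alice Jones", "Mia Taylor"]

["Alice Moore", "Alice Jones", "Mia Taylor"]


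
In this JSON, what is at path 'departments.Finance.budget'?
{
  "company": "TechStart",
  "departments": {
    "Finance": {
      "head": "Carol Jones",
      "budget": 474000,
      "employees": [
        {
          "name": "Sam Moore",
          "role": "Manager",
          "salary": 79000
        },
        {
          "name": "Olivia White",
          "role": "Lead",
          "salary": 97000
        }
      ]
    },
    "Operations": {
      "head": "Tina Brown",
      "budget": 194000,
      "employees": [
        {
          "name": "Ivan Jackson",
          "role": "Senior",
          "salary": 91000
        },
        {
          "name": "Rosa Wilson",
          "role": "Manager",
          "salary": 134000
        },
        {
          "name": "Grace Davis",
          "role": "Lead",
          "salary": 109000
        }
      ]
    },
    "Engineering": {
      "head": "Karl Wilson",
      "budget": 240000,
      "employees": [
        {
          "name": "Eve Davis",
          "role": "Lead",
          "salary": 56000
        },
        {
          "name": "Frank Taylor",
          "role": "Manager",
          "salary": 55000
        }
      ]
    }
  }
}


Path: departments.Finance.budget

Navigate:
  -> departments
  -> Finance
  -> budget = 474000

474000


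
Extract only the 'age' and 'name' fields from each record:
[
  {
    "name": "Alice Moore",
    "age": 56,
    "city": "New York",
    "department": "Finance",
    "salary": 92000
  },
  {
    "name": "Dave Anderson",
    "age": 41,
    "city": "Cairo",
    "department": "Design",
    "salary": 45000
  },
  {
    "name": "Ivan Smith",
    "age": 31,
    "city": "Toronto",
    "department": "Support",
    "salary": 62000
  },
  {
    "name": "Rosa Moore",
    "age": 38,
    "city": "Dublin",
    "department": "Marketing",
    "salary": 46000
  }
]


Original: 4 records with fields: name, age, city, department, salary
Keep: ['age', 'name']
Drop: ['city', 'department', 'salary']
Result: 4 records, 2 fields each

[
  {
    "age": 56,
    "name": "Alice Moore"
  },
  {
    "age": 41,
    "name": "Dave Anderson"
  },
  {
    "age": 31,
    "name": "Ivan Smith"
  },
  {
    "age": 38,
    "name": "Rosa Moore"
  }
]
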